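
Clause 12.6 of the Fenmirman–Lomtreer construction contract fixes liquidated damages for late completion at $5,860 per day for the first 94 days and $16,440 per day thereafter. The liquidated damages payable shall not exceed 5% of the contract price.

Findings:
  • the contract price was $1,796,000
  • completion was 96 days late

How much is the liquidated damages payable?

First 94 days: 94 × $5,860 = $550,840
Remaining days: (96 − 94) × $16,440 = $32,880
Accrued per-day damages: $550,840 + $32,880 = $583,720
Cap: 5% of $1,796,000 = $89,800
Cap at $89,800: $583,720 exceeds the cap → $89,800

Liquidated damages: $89,800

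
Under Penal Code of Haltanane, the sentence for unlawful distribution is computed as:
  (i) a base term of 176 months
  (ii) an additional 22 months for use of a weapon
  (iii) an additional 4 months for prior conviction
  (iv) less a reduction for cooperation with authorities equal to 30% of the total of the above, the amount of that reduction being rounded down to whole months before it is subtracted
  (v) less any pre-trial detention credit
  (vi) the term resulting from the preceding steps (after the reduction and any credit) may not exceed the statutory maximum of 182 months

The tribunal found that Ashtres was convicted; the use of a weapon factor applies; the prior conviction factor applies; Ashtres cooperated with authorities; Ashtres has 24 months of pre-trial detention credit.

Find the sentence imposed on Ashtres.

118 months

Use of a weapon enhancement: +22 months
Prior conviction enhancement: +4 months
Adjusted term: 176 months + 22 months + 4 months = 202 months
Cooperation with authorities reduction: 30% of 202 months = 60 months (rounded down)
After reduction: 202 − 60 = 142 months
Less pre-trial detention credit: 142 months − 24 months = 118 months
Cap at 182 months: 118 months is within the cap, no reduction.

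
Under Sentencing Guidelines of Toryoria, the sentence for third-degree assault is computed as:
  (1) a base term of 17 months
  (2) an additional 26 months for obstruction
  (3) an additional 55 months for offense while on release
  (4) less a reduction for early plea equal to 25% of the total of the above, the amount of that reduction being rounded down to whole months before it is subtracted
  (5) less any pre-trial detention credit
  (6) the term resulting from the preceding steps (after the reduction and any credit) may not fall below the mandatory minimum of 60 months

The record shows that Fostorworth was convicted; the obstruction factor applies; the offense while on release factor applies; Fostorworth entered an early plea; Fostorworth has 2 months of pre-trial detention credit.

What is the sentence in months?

72 months

Obstruction enhancement: +26 months
Offense while on release enhancement: +55 months
Adjusted term: 17 months + 26 months + 55 months = 98 months
Early plea reduction: 25% of 98 months = 24 months (rounded down)
After reduction: 98 − 24 = 74 months
Less pre-trial detention credit: 74 months − 2 months = 72 months
Minimum 60 months: 72 months meets the minimum, no increase.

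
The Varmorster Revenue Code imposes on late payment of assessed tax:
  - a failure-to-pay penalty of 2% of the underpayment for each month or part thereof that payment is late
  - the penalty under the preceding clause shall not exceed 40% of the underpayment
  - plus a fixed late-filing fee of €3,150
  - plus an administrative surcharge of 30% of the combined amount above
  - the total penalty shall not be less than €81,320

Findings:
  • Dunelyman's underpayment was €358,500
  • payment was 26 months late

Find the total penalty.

€190,515

Accrued rate: 2% × 26 = 52%, capped at 40% → 40%
Failure-to-pay penalty: 40% of €358,500 = €143,400
Penalty before surcharge: €143,400 + €3,150 = €146,550
Administrative surcharge: 30% of €146,550 = €43,965
Total penalty: €146,550 + €43,965 = €190,515
Minimum €81,320: €190,515 meets the minimum, no increase.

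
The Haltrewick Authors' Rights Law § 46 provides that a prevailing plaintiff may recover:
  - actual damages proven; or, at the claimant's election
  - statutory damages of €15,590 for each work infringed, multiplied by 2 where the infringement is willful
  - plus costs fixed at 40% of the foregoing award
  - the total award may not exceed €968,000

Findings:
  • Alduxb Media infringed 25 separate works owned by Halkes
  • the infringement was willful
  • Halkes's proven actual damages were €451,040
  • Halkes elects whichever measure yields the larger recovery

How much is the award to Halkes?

Award: €968,000

Statutory damages: 25 × €15,590 = €389,750
Doubled: 2 × €389,750 = €779,500
Greater of actual damages (€451,040) or enhanced statutory damages (€779,500): €779,500
Costs: 40% of €779,500 = €311,800
Award plus costs: €779,500 + €311,800 = €1,091,300
Cap at €968,000: €1,091,300 exceeds the cap → €968,000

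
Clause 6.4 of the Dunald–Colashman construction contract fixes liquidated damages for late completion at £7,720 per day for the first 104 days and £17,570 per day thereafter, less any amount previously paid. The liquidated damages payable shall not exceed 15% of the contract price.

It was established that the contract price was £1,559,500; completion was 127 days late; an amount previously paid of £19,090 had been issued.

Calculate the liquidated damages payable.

First 104 days: 104 × £7,720 = £802,880
Remaining days: (127 − 104) × £17,570 = £404,110
Accrued per-day damages: £802,880 + £404,110 = £1,206,990
Less amount previously paid: £1,206,990 − £19,090 = £1,187,900
Cap: 15% of £1,559,500 = £233,925
Cap at £233,925: £1,187,900 exceeds the cap → £233,925

£233,925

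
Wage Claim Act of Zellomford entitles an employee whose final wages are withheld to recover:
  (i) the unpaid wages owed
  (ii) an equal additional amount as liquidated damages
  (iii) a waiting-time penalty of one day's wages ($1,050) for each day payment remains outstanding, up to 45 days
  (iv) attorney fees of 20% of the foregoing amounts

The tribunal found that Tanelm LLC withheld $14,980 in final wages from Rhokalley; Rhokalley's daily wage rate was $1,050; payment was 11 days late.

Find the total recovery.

Liquidated damages (equal amount): $14,980
Penalty days: min(11, 45) = 11
Waiting-time penalty: 11 × $1,050 = $11,550
Subtotal: $14,980 + $14,980 + $11,550 = $41,510
Attorney fees: 20% of $41,510 = $8,302
Total award: $41,510 + $8,302 = $49,812

$49,812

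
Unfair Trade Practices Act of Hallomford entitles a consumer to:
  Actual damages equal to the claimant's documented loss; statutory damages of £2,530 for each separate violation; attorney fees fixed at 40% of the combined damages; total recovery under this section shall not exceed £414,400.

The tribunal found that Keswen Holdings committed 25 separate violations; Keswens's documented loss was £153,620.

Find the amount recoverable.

Statutory damages: 25 × £2,530 = £63,250
Combined damages: £153,620 + £63,250 = £216,870
Attorney fees: 40% of £216,870 = £86,748
Total before cap: £216,870 + £86,748 = £303,618
Cap at £414,400: £303,618 is within the cap, no reduction.

£303,618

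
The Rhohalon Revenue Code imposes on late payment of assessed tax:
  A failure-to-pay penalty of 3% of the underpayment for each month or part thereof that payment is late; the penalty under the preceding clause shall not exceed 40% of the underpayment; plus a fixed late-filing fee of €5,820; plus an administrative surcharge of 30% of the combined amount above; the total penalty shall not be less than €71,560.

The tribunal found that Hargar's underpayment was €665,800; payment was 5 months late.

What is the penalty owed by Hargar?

Accrued rate: 3% × 5 = 15%, capped at 40% → 15%
Failure-to-pay penalty: 15% of €665,800 = €99,870
Penalty before surcharge: €99,870 + €5,820 = €105,690
Administrative surcharge: 30% of €105,690 = €31,707
Total penalty: €105,690 + €31,707 = €137,397
Minimum €71,560: €137,397 meets the minimum, no increase.

€137,397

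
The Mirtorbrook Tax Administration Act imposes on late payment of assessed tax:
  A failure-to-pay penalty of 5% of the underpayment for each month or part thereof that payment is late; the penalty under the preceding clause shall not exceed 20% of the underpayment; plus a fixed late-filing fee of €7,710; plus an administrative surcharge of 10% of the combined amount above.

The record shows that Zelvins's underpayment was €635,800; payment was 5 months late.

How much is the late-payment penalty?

Penalty: €148,357

Accrued rate: 5% × 5 = 25%, capped at 20% → 20%
Failure-to-pay penalty: 20% of €635,800 = €127,160
Penalty before surcharge: €127,160 + €7,710 = €134,870
Administrative surcharge: 10% of €134,870 = €13,487
Total penalty: €134,870 + €13,487 = €148,357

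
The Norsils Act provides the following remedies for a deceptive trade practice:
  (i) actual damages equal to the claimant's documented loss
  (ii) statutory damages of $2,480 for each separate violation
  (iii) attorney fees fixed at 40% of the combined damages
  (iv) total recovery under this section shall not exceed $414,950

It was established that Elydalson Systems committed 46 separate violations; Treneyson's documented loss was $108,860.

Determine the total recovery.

Statutory damages: 46 × $2,480 = $114,080
Combined damages: $108,860 + $114,080 = $222,940
Attorney fees: 40% of $222,940 = $89,176
Total before cap: $222,940 + $89,176 = $312,116
Cap at $414,950: $312,116 is within the cap, no reduction.

Total recovery: $312,116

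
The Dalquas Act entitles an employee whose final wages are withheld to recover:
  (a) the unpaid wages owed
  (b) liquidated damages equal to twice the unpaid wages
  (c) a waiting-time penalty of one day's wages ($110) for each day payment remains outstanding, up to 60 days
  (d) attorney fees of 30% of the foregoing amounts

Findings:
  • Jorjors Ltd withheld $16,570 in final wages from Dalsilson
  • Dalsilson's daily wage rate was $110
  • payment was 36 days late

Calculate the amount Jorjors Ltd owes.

Doubled: 2 × $16,570 = $33,140
Penalty days: min(36, 60) = 36
Waiting-time penalty: 36 × $110 = $3,960
Subtotal: $16,570 + $33,140 + $3,960 = $53,670
Attorney fees: 30% of $53,670 = $16,101
Total award: $53,670 + $16,101 = $69,771

$69,771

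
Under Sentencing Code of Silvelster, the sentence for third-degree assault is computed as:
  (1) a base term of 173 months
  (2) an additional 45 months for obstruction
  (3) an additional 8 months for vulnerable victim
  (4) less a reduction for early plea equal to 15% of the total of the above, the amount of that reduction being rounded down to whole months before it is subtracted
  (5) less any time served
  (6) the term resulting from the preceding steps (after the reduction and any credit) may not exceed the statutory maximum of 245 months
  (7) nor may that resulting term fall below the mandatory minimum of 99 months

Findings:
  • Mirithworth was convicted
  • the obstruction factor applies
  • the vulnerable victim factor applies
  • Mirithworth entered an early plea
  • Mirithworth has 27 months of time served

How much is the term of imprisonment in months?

Obstruction enhancement: +45 months
Vulnerable victim enhancement: +8 months
Adjusted term: 173 months + 45 months + 8 months = 226 months
Early plea reduction: 15% of 226 months = 33 months (rounded down)
After reduction: 226 − 33 = 193 months
Less time served: 193 months − 27 months = 166 months
Cap at 245 months: 166 months is within the cap, no reduction.
Minimum 99 months: 166 months meets the minimum, no increase.

166 months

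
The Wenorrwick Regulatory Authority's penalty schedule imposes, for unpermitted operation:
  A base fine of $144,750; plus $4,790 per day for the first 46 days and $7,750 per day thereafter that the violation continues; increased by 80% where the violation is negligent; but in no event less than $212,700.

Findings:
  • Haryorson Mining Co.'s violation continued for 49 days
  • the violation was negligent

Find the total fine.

$699,012

First 46 days: 46 × $4,790 = $220,340
Remaining days: (49 − 46) × $7,750 = $23,250
Per-day component: $220,340 + $23,250 = $243,590
Base plus per-day: $144,750 + $243,590 = $388,340
Enhancement: 80% of $388,340 = $310,672
Enhanced fine: $388,340 + $310,672 = $699,012
Minimum $212,700: $699,012 meets the minimum, no increase.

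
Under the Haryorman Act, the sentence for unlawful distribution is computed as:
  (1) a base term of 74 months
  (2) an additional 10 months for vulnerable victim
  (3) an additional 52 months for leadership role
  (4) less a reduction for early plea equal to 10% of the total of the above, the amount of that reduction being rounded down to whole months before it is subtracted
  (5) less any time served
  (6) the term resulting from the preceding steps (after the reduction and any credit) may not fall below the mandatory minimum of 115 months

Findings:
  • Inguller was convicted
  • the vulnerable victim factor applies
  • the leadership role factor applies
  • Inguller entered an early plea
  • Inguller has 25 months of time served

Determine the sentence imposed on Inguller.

Vulnerable victim enhancement: +10 months
Leadership role enhancement: +52 months
Adjusted term: 74 months + 10 months + 52 months = 136 months
Early plea reduction: 10% of 136 months = 13 months (rounded down)
After reduction: 136 − 13 = 123 months
Less time served: 123 months − 25 months = 98 months
Minimum 115 months: 98 months is below the minimum → 115 months

Sentence: 115 months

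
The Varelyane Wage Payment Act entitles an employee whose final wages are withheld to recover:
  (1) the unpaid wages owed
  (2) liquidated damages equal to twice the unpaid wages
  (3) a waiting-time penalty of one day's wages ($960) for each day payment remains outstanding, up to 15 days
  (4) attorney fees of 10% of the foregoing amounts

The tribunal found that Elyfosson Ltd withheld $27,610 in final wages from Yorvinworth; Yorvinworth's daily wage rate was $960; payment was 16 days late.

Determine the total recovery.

$106,953

Doubled: 2 × $27,610 = $55,220
Penalty days: min(16, 15) = 15
Waiting-time penalty: 15 × $960 = $14,400
Subtotal: $27,610 + $55,220 + $14,400 = $97,230
Attorney fees: 10% of $97,230 = $9,723
Total award: $97,230 + $9,723 = $106,953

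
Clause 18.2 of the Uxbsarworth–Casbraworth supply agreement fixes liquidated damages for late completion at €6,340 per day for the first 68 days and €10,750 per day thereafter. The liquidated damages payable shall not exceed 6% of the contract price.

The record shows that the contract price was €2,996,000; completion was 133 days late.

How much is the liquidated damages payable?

€179,760

First 68 days: 68 × €6,340 = €431,120
Remaining days: (133 − 68) × €10,750 = €698,750
Accrued per-day damages: €431,120 + €698,750 = €1,129,870
Cap: 6% of €2,996,000 = €179,760
Cap at €179,760: €1,129,870 exceeds the cap → €179,760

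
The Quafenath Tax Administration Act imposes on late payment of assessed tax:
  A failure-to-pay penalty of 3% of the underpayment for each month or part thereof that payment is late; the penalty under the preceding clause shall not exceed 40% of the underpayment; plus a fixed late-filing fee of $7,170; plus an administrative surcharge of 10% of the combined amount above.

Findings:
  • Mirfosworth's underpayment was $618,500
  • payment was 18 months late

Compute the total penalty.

$280,027

Accrued rate: 3% × 18 = 54%, capped at 40% → 40%
Failure-to-pay penalty: 40% of $618,500 = $247,400
Penalty before surcharge: $247,400 + $7,170 = $254,570
Administrative surcharge: 10% of $254,570 = $25,457
Total penalty: $254,570 + $25,457 = $280,027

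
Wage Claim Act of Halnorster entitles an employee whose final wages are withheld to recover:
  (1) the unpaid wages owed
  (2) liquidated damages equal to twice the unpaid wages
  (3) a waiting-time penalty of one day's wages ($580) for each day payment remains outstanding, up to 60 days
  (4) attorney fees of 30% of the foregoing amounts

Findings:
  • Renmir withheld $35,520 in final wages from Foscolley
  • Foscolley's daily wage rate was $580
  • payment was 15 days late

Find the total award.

$149,838

Doubled: 2 × $35,520 = $71,040
Penalty days: min(15, 60) = 15
Waiting-time penalty: 15 × $580 = $8,700
Subtotal: $35,520 + $71,040 + $8,700 = $115,260
Attorney fees: 30% of $115,260 = $34,578
Total award: $115,260 + $34,578 = $149,838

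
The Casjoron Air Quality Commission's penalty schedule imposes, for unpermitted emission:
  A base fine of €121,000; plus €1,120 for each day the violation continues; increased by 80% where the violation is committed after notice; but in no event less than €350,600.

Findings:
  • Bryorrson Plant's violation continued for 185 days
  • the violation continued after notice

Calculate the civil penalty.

€590,760

Per-day component: 185 × €1,120 = €207,200
Base plus per-day: €121,000 + €207,200 = €328,200
Enhancement: 80% of €328,200 = €262,560
Enhanced fine: €328,200 + €262,560 = €590,760
Minimum €350,600: €590,760 meets the minimum, no increase.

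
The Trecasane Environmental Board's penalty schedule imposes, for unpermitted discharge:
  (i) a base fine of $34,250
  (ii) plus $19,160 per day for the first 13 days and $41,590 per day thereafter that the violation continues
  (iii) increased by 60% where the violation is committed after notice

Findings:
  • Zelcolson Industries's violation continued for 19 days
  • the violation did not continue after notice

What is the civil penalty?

Civil penalty: $532,870

First 13 days: 13 × $19,160 = $249,080
Remaining days: (19 − 13) × $41,590 = $249,540
Per-day component: $249,080 + $249,540 = $498,620
Base plus per-day: $34,250 + $498,620 = $532,870
The violation did not continue after notice: no 60% increase.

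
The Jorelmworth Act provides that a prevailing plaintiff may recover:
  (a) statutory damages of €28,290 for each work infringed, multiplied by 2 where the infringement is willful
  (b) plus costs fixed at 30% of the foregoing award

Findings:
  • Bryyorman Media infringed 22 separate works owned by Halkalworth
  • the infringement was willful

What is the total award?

€1,618,188

Statutory damages: 22 × €28,290 = €622,380
Doubled: 2 × €622,380 = €1,244,760
Costs: 30% of €1,244,760 = €373,428
Award plus costs: €1,244,760 + €373,428 = €1,618,188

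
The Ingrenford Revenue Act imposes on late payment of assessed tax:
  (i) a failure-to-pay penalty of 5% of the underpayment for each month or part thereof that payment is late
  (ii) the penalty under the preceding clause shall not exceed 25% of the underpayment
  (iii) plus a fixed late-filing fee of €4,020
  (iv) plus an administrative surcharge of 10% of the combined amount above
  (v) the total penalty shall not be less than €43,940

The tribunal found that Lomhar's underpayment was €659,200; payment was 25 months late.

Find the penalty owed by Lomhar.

€185,702

Accrued rate: 5% × 25 = 125%, capped at 25% → 25%
Failure-to-pay penalty: 25% of €659,200 = €164,800
Penalty before surcharge: €164,800 + €4,020 = €168,820
Administrative surcharge: 10% of €168,820 = €16,882
Total penalty: €168,820 + €16,882 = €185,702
Minimum €43,940: €185,702 meets the minimum, no increase.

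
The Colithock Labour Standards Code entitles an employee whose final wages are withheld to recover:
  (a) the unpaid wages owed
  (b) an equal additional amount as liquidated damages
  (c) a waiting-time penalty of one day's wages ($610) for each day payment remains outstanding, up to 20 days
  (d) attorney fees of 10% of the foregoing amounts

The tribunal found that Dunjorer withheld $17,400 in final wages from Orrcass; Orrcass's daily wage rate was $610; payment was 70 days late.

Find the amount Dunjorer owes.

$51,700

Liquidated damages (equal amount): $17,400
Penalty days: min(70, 20) = 20
Waiting-time penalty: 20 × $610 = $12,200
Subtotal: $17,400 + $17,400 + $12,200 = $47,000
Attorney fees: 10% of $47,000 = $4,700
Total award: $47,000 + $4,700 = $51,700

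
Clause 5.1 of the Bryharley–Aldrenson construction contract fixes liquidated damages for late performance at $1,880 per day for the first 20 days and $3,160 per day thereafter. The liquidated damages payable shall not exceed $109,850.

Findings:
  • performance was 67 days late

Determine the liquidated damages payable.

Liquidated damages: $109,850

First 20 days: 20 × $1,880 = $37,600
Remaining days: (67 − 20) × $3,160 = $148,520
Accrued per-day damages: $37,600 + $148,520 = $186,120
Cap at $109,850: $186,120 exceeds the cap → $109,850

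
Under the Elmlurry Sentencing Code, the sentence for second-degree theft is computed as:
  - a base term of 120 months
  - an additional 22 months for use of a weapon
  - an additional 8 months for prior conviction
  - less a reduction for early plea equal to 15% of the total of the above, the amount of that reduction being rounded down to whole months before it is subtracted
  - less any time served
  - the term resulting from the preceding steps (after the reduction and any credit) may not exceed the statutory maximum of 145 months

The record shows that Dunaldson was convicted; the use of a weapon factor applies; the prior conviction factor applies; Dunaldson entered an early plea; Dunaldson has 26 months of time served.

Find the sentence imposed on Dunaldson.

102 months

Use of a weapon enhancement: +22 months
Prior conviction enhancement: +8 months
Adjusted term: 120 months + 22 months + 8 months = 150 months
Early plea reduction: 15% of 150 months = 22 months (rounded down)
After reduction: 150 − 22 = 128 months
Less time served: 128 months − 26 months = 102 months
Cap at 145 months: 102 months is within the cap, no reduction.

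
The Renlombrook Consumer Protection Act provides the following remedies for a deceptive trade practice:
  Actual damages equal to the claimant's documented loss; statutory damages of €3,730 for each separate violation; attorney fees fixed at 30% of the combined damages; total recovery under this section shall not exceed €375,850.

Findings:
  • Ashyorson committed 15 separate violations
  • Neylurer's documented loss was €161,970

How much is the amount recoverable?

€283,296

Statutory damages: 15 × €3,730 = €55,950
Combined damages: €161,970 + €55,950 = €217,920
Attorney fees: 30% of €217,920 = €65,376
Total before cap: €217,920 + €65,376 = €283,296
Cap at €375,850: €283,296 is within the cap, no reduction.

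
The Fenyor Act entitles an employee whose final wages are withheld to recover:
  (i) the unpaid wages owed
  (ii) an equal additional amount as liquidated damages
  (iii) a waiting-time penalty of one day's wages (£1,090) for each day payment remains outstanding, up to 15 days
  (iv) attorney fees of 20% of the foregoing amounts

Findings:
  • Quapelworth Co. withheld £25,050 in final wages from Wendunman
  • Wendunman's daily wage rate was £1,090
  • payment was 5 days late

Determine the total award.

Total award: £66,660

Liquidated damages (equal amount): £25,050
Penalty days: min(5, 15) = 5
Waiting-time penalty: 5 × £1,090 = £5,450
Subtotal: £25,050 + £25,050 + £5,450 = £55,550
Attorney fees: 20% of £55,550 = £11,110
Total award: £55,550 + £11,110 = £66,660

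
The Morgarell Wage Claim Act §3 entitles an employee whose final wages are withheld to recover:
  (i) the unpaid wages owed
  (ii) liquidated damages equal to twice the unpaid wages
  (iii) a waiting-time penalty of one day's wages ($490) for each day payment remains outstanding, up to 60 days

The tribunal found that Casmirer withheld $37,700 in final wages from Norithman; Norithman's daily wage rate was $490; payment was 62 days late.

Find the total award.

Doubled: 2 × $37,700 = $75,400
Penalty days: min(62, 60) = 60
Waiting-time penalty: 60 × $490 = $29,400
Total award: $37,700 + $75,400 + $29,400 = $142,500

$142,500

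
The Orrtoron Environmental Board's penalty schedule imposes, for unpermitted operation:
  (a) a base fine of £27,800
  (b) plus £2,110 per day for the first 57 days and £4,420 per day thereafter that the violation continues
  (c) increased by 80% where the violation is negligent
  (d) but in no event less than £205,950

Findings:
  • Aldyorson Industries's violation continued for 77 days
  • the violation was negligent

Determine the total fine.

£425,646

First 57 days: 57 × £2,110 = £120,270
Remaining days: (77 − 57) × £4,420 = £88,400
Per-day component: £120,270 + £88,400 = £208,670
Base plus per-day: £27,800 + £208,670 = £236,470
Enhancement: 80% of £236,470 = £189,176
Enhanced fine: £236,470 + £189,176 = £425,646
Minimum £205,950: £425,646 meets the minimum, no increase.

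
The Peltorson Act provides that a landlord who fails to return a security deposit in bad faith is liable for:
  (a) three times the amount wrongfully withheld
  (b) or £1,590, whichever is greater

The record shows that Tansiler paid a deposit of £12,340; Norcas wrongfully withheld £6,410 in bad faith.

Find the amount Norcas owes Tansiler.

Trebled: 3 × £6,410 = £19,230
Minimum £1,590: £19,230 meets the minimum, no increase.

£19,230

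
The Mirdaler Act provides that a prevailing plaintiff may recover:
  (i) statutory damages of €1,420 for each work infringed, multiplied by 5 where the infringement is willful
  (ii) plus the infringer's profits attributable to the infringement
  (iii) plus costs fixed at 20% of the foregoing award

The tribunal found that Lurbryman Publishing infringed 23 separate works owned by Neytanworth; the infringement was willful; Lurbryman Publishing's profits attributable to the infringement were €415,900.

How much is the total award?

Statutory damages: 23 × €1,420 = €32,660
Multiplied by 5: 5 × €32,660 = €163,300
Combined award: €163,300 + €415,900 = €579,200
Costs: 20% of €579,200 = €115,840
Award plus costs: €579,200 + €115,840 = €695,040

Award: €695,040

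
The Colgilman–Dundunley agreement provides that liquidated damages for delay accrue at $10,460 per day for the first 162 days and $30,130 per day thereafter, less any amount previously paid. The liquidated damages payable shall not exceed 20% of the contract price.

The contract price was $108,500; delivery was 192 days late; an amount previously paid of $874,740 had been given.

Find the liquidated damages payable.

First 162 days: 162 × $10,460 = $1,694,520
Remaining days: (192 − 162) × $30,130 = $903,900
Accrued per-day damages: $1,694,520 + $903,900 = $2,598,420
Less amount previously paid: $2,598,420 − $874,740 = $1,723,680
Cap: 20% of $108,500 = $21,700
Cap at $21,700: $1,723,680 exceeds the cap → $21,700

Liquidated damages: $21,700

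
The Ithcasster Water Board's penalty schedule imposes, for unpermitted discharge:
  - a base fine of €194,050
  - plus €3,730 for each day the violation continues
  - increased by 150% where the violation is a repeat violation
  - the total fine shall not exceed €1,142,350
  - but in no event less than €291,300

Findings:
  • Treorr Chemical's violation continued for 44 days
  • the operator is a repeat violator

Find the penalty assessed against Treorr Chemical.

€895,425

Per-day component: 44 × €3,730 = €164,120
Base plus per-day: €194,050 + €164,120 = €358,170
Enhancement: 150% of €358,170 = €537,255
Enhanced fine: €358,170 + €537,255 = €895,425
Cap at €1,142,350: €895,425 is within the cap, no reduction.
Minimum €291,300: €895,425 meets the minimum, no increase.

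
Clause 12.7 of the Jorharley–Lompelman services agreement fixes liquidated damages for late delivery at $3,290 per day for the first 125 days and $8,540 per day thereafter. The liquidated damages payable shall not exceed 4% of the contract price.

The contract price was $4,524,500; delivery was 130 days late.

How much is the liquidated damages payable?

$180,980

First 125 days: 125 × $3,290 = $411,250
Remaining days: (130 − 125) × $8,540 = $42,700
Accrued per-day damages: $411,250 + $42,700 = $453,950
Cap: 4% of $4,524,500 = $180,980
Cap at $180,980: $453,950 exceeds the cap → $180,980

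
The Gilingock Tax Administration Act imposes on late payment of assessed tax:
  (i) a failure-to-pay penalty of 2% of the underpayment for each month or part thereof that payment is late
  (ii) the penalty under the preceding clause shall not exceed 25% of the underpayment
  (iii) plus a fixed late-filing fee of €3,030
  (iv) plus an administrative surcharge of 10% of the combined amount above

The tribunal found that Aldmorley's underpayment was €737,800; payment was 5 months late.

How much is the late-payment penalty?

Accrued rate: 2% × 5 = 10%, capped at 25% → 10%
Failure-to-pay penalty: 10% of €737,800 = €73,780
Penalty before surcharge: €73,780 + €3,030 = €76,810
Administrative surcharge: 10% of €76,810 = €7,681
Total penalty: €76,810 + €7,681 = €84,491

Penalty: €84,491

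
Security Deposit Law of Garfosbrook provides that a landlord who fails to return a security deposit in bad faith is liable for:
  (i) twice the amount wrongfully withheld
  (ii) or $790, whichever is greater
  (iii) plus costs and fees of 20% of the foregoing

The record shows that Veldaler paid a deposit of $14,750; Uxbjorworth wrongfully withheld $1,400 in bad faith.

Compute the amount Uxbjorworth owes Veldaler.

Doubled: 2 × $1,400 = $2,800
Minimum $790: $2,800 meets the minimum, no increase.
Costs and fees: 20% of $2,800 = $560
Total recovery: $2,800 + $560 = $3,360

Recovery: $3,360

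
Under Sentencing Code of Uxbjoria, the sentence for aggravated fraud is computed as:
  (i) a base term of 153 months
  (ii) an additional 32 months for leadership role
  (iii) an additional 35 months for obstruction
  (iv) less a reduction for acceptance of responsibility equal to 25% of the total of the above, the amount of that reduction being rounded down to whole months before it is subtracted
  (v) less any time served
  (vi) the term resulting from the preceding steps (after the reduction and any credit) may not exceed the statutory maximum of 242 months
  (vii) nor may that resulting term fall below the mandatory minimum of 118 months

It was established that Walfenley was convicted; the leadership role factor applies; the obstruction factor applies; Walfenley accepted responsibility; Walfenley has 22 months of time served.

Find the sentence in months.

143 months

Leadership role enhancement: +32 months
Obstruction enhancement: +35 months
Adjusted term: 153 months + 32 months + 35 months = 220 months
Acceptance of responsibility reduction: 25% of 220 months = 55 months (rounded down)
After reduction: 220 − 55 = 165 months
Less time served: 165 months − 22 months = 143 months
Cap at 242 months: 143 months is within the cap, no reduction.
Minimum 118 months: 143 months meets the minimum, no increase.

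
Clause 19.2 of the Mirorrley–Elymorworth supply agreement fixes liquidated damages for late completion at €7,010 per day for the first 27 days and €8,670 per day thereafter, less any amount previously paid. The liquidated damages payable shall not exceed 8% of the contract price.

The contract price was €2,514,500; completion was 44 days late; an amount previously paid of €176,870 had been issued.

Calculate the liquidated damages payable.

First 27 days: 27 × €7,010 = €189,270
Remaining days: (44 − 27) × €8,670 = €147,390
Accrued per-day damages: €189,270 + €147,390 = €336,660
Less amount previously paid: €336,660 − €176,870 = €159,790
Cap: 8% of €2,514,500 = €201,160
Cap at €201,160: €159,790 is within the cap, no reduction.

Liquidated damages: €159,790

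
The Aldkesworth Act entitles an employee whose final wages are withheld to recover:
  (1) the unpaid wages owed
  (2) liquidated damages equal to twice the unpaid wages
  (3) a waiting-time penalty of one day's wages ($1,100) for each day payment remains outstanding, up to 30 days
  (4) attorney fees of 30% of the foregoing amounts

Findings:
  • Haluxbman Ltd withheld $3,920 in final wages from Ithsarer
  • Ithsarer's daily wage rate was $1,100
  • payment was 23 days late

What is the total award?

Doubled: 2 × $3,920 = $7,840
Penalty days: min(23, 30) = 23
Waiting-time penalty: 23 × $1,100 = $25,300
Subtotal: $3,920 + $7,840 + $25,300 = $37,060
Attorney fees: 30% of $37,060 = $11,118
Total award: $37,060 + $11,118 = $48,178

$48,178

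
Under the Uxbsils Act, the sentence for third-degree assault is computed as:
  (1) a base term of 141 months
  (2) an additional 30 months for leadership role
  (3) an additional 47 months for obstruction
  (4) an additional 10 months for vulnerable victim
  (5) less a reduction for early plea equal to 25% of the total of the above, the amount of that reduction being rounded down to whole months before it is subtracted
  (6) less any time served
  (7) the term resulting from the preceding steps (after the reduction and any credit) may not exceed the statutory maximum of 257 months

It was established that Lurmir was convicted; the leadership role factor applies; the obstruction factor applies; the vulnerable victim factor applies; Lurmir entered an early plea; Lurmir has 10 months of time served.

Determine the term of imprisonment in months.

161 months

Leadership role enhancement: +30 months
Obstruction enhancement: +47 months
Vulnerable victim enhancement: +10 months
Adjusted term: 141 months + 30 months + 47 months + 10 months = 228 months
Early plea reduction: 25% of 228 months = 57 months (rounded down)
After reduction: 228 − 57 = 171 months
Less time served: 171 months − 10 months = 161 months
Cap at 257 months: 161 months is within the cap, no reduction.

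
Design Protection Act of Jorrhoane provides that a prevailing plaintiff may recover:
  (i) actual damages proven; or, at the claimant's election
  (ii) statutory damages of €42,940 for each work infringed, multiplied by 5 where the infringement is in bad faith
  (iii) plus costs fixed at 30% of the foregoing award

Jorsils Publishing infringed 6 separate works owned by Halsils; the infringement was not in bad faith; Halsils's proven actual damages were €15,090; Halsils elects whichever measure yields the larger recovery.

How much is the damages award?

Award: €334,932

Statutory damages: 6 × €42,940 = €257,640
Infringement not in bad faith: no ×5 enhancement.
Greater of actual damages (€15,090) or statutory damages (€257,640): €257,640
Costs: 30% of €257,640 = €77,292
Award plus costs: €257,640 + €77,292 = €334,932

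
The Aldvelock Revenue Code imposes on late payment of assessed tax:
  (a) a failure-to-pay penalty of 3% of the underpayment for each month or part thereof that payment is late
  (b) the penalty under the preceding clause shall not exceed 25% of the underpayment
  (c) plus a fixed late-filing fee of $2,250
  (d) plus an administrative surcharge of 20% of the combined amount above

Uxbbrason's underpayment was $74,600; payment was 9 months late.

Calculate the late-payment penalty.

$25,080

Accrued rate: 3% × 9 = 27%, capped at 25% → 25%
Failure-to-pay penalty: 25% of $74,600 = $18,650
Penalty before surcharge: $18,650 + $2,250 = $20,900
Administrative surcharge: 20% of $20,900 = $4,180
Total penalty: $20,900 + $4,180 = $25,080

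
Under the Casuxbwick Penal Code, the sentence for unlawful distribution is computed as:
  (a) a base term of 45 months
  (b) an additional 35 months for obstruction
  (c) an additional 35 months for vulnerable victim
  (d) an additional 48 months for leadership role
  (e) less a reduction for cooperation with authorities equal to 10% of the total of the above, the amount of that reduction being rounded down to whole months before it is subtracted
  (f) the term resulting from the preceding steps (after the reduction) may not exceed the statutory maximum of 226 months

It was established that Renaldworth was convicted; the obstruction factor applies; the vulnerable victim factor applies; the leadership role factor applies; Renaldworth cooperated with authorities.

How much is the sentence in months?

147 months

Obstruction enhancement: +35 months
Vulnerable victim enhancement: +35 months
Leadership role enhancement: +48 months
Adjusted term: 45 months + 35 months + 35 months + 48 months = 163 months
Cooperation with authorities reduction: 10% of 163 months = 16 months (rounded down)
After reduction: 163 − 16 = 147 months
Cap at 226 months: 147 months is within the cap, no reduction.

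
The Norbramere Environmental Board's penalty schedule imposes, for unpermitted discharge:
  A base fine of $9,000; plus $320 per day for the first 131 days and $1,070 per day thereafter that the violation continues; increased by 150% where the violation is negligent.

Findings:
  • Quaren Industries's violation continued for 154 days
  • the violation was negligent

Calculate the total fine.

First 131 days: 131 × $320 = $41,920
Remaining days: (154 − 131) × $1,070 = $24,610
Per-day component: $41,920 + $24,610 = $66,530
Base plus per-day: $9,000 + $66,530 = $75,530
Enhancement: 150% of $75,530 = $113,295
Enhanced fine: $75,530 + $113,295 = $188,825

Civil penalty: $188,825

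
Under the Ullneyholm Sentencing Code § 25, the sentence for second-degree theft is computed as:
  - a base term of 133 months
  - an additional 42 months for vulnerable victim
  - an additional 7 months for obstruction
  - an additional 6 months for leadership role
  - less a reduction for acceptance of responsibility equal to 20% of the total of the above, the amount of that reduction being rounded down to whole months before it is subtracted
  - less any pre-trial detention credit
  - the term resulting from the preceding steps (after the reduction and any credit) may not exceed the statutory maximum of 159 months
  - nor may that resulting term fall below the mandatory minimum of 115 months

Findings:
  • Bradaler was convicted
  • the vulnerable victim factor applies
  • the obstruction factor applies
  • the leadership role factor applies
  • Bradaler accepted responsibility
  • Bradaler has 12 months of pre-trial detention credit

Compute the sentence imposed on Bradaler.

Vulnerable victim enhancement: +42 months
Obstruction enhancement: +7 months
Leadership role enhancement: +6 months
Adjusted term: 133 months + 42 months + 7 months + 6 months = 188 months
Acceptance of responsibility reduction: 20% of 188 months = 37 months (rounded down)
After reduction: 188 − 37 = 151 months
Less pre-trial detention credit: 151 months − 12 months = 139 months
Cap at 159 months: 139 months is within the cap, no reduction.
Minimum 115 months: 139 months meets the minimum, no increase.

139 months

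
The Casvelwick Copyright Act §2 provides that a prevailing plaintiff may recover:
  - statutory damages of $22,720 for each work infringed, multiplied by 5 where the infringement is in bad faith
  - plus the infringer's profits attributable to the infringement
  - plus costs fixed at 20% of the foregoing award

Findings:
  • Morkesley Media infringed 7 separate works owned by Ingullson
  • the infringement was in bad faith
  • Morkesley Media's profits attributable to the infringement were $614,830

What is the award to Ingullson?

Statutory damages: 7 × $22,720 = $159,040
Multiplied by 5: 5 × $159,040 = $795,200
Combined award: $795,200 + $614,830 = $1,410,030
Costs: 20% of $1,410,030 = $282,006
Award plus costs: $1,410,030 + $282,006 = $1,692,036

$1,692,036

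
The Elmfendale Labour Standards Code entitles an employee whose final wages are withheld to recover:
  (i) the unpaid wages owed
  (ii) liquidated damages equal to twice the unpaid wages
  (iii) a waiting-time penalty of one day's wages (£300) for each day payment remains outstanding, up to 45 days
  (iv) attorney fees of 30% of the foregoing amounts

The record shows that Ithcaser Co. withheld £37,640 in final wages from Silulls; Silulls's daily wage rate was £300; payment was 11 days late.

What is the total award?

Doubled: 2 × £37,640 = £75,280
Penalty days: min(11, 45) = 11
Waiting-time penalty: 11 × £300 = £3,300
Subtotal: £37,640 + £75,280 + £3,300 = £116,220
Attorney fees: 30% of £116,220 = £34,866
Total award: £116,220 + £34,866 = £151,086

£151,086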